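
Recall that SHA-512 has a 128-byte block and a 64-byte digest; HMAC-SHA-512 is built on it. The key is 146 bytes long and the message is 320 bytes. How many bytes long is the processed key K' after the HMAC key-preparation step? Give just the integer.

Key is 146 > 128 bytes, so it is hashed to 64 bytes then zero-padded to 128: |K'| = 128.

128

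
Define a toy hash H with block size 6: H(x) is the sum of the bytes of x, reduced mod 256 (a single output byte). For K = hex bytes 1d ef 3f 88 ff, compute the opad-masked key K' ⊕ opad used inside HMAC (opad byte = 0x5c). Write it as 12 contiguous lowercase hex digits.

41b363d4a35c

Key hex bytes 1d ef 3f 88 ff is 5 bytes ≤ B = 6; zero-pad to 6 bytes: K' = 1d ef 3f 88 ff 00.
XOR each byte with 0x5c: 1d⊕5c=41, ef⊕5c=b3, 3f⊕5c=63, 88⊕5c=d4, ff⊕5c=a3, 00⊕5c=5c.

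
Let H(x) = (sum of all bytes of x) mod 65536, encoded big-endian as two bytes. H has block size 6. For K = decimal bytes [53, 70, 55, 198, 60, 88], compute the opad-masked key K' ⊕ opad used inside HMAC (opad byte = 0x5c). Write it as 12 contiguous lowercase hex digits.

Key decimal bytes [53, 70, 55, 198, 60, 88] = 35 46 37 c6 3c 58 is exactly B = 6 bytes: K' = 35 46 37 c6 3c 58.
XOR each byte with 0x5c: 35⊕5c=69, 46⊕5c=1a, 37⊕5c=6b, c6⊕5c=9a, 3c⊕5c=60, 58⊕5c=04.

691a6b9a6004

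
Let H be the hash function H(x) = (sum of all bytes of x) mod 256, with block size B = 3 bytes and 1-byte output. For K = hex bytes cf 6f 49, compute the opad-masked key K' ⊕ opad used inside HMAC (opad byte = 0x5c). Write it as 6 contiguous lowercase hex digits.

Key hex bytes cf 6f 49 is exactly B = 3 bytes: K' = cf 6f 49.
XOR each byte with 0x5c: cf⊕5c=93, 6f⊕5c=33, 49⊕5c=15.

933315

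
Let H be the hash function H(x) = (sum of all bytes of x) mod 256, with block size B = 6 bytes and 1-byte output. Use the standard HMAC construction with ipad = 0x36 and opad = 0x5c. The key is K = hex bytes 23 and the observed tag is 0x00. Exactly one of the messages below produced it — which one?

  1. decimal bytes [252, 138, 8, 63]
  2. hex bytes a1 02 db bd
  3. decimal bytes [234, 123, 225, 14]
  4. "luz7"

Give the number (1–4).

Key hex bytes 23 is 1 byte ≤ B = 6; zero-pad to 6 bytes: K' = 23 00 00 00 00 00.
K' ⊕ ipad = 15 36 36 36 36 36; K' ⊕ opad = 7f 5c 5c 5c 5c 5c.
m1: inner = H(15 36 36 36 36 36 fc 8a 08 3f) = f0; tag = H(7f 5c 5c 5c 5c 5c f0) = 3b
m2: inner = H(15 36 36 36 36 36 a1 02 db bd) = 5e; tag = H(7f 5c 5c 5c 5c 5c 5e) = a9
m3: inner = H(15 36 36 36 36 36 ea 7b e1 0e) = 77; tag = H(7f 5c 5c 5c 5c 5c 77) = c2
m4: inner = H(15 36 36 36 36 36 6c 75 7a 37) = b5; tag = H(7f 5c 5c 5c 5c 5c b5) = 00 ← matches

4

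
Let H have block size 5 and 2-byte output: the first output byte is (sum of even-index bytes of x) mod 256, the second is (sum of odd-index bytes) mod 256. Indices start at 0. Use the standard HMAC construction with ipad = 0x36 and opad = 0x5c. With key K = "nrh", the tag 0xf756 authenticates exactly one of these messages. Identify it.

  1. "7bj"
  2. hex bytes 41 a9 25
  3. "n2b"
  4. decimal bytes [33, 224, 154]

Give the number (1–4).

4

Key "nrh" = 6e 72 68 is 3 bytes ≤ B = 5; zero-pad to 5 bytes: K' = 6e 72 68 00 00.
K' ⊕ ipad = 58 44 5e 36 36; K' ⊕ opad = 32 2e 34 5c 5c.
m1: inner = H(58 44 5e 36 36 37 62 6a) = 4e 1b; tag = H(32 2e 34 5c 5c 4e 1b) = ddd8
m2: inner = H(58 44 5e 36 36 41 a9 25) = 95 e0; tag = H(32 2e 34 5c 5c 95 e0) = a21f
m3: inner = H(58 44 5e 36 36 6e 32 62) = 1e 4a; tag = H(32 2e 34 5c 5c 1e 4a) = 0ca8
m4: inner = H(58 44 5e 36 36 21 e0 9a) = cc 35; tag = H(32 2e 34 5c 5c cc 35) = f756 ← matches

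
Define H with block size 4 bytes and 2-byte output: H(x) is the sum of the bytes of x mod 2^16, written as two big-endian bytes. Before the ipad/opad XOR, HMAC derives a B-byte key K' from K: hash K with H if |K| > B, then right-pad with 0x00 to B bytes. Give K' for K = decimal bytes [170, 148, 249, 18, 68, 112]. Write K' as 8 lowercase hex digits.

02fd0000

|K| = 6 > B = 4, so first hash the key.
H(K): sum = 170+148+249+18+68+112 = 765 → 02 fd.
Zero-pad H(K) = 02 fd to 4 bytes: K' = 02 fd 00 00.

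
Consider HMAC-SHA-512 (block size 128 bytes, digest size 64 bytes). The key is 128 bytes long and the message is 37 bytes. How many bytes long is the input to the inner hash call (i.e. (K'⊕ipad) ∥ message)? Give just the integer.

165

Key is 128 ≤ 128 bytes, zero-padded: |K'| = 128.
Inner input = (K'⊕ipad) ∥ m → 128 + 37 = 165 bytes.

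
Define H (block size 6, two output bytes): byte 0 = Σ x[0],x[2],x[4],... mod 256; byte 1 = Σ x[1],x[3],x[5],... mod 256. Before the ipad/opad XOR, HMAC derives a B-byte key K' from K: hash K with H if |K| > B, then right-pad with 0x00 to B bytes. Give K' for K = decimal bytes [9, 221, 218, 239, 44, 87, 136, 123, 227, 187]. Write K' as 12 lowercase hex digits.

7a5900000000

|K| = 10 > B = 6, so first hash the key.
H(K): even-index sum = 634 mod 256 = 122; odd-index sum = 857 mod 256 = 89 → 7a 59.
Zero-pad H(K) = 7a 59 to 6 bytes: K' = 7a 59 00 00 00 00.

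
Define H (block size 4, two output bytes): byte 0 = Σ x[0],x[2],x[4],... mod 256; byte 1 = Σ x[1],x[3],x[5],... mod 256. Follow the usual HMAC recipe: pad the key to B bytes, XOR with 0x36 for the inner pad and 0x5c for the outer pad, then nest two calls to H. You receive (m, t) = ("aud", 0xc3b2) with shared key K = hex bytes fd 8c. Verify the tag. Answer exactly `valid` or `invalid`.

Key hex bytes fd 8c is 2 bytes ≤ B = 4; zero-pad to 4 bytes: K' = fd 8c 00 00.
K' ⊕ ipad = cb ba 36 36; K' ⊕ opad = a1 d0 5c 5c.
Inner hash: even-index sum = 454 mod 256 = 198; odd-index sum = 357 mod 256 = 101 → c6 65.
Outer hash (recomputed tag): even-index sum = 451 mod 256 = 195; odd-index sum = 401 mod 256 = 145 → c3 91.
Recomputed tag = c391; claimed = c3b2 → mismatch.

invalid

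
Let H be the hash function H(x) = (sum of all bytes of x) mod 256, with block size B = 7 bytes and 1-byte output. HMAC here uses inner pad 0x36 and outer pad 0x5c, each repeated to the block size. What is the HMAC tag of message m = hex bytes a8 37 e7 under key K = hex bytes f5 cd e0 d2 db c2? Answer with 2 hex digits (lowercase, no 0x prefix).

5a

Key hex bytes f5 cd e0 d2 db c2 is 6 bytes ≤ B = 7; zero-pad to 7 bytes: K' = f5 cd e0 d2 db c2 00.
K' ⊕ ipad = c3 fb d6 e4 ed f4 36.  K' ⊕ opad = a9 91 bc 8e 87 9e 5c.
Inner input = (K'⊕ipad) ∥ m = c3 fb d6 e4 ed f4 36 ∥ a8 37 e7.
Inner hash: sum = 195+251+214+228+237+244+54+168+55+231 = 1877; mod 256 = 85 → 55.
Outer input = (K'⊕opad) ∥ inner = a9 91 bc 8e 87 9e 5c ∥ 55.
Outer hash (tag): sum = 169+145+188+142+135+158+92+85 = 1114; mod 256 = 90 → 5a.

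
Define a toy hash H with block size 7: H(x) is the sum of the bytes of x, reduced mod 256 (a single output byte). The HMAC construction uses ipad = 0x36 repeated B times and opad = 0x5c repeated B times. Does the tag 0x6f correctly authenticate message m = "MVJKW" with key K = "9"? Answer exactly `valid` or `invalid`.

valid

Key "9" = 39 is 1 byte ≤ B = 7; zero-pad to 7 bytes: K' = 39 00 00 00 00 00 00.
K' ⊕ ipad = 0f 36 36 36 36 36 36; K' ⊕ opad = 65 5c 5c 5c 5c 5c 5c.
Inner hash: sum = 15+54+54+54+54+54+54+77+86+74+75+87 = 738; mod 256 = 226 → e2.
Outer hash (recomputed tag): sum = 101+92+92+92+92+92+92+226 = 879; mod 256 = 111 → 6f.
Recomputed tag = 6f; claimed = 6f → match.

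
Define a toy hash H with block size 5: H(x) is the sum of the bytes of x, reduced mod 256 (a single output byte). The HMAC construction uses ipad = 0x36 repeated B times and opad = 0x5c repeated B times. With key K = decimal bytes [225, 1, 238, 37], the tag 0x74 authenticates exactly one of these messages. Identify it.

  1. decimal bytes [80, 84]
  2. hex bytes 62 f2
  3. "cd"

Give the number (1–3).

1

Key decimal bytes [225, 1, 238, 37] = e1 01 ee 25 is 4 bytes ≤ B = 5; zero-pad to 5 bytes: K' = e1 01 ee 25 00.
K' ⊕ ipad = d7 37 d8 13 36; K' ⊕ opad = bd 5d b2 79 5c.
m1: inner = H(d7 37 d8 13 36 50 54) = d3; tag = H(bd 5d b2 79 5c d3) = 74 ← matches
m2: inner = H(d7 37 d8 13 36 62 f2) = 83; tag = H(bd 5d b2 79 5c 83) = 24
m3: inner = H(d7 37 d8 13 36 63 64) = f6; tag = H(bd 5d b2 79 5c f6) = 97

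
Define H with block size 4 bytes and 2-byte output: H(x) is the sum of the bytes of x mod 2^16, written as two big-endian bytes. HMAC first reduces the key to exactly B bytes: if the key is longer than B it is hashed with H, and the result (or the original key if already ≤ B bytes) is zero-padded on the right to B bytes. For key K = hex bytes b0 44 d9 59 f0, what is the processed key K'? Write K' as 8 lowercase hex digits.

|K| = 5 > B = 4, so first hash the key.
H(K): sum = 176+68+217+89+240 = 790 → 03 16.
Zero-pad H(K) = 03 16 to 4 bytes: K' = 03 16 00 00.

03160000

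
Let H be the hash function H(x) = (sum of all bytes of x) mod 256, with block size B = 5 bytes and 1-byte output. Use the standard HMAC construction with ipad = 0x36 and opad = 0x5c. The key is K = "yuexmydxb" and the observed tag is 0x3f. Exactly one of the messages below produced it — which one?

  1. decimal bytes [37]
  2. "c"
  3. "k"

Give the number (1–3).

3

Key "yuexmydxb" = 79 75 65 78 6d 79 64 78 62 is 9 bytes > B = 5, so hash it first: H(key) = ef, then zero-pad to 5 bytes: K' = ef 00 00 00 00.
K' ⊕ ipad = d9 36 36 36 36; K' ⊕ opad = b3 5c 5c 5c 5c.
m1: inner = H(d9 36 36 36 36 25) = d6; tag = H(b3 5c 5c 5c 5c d6) = f9
m2: inner = H(d9 36 36 36 36 63) = 14; tag = H(b3 5c 5c 5c 5c 14) = 37
m3: inner = H(d9 36 36 36 36 6b) = 1c; tag = H(b3 5c 5c 5c 5c 1c) = 3f ← matches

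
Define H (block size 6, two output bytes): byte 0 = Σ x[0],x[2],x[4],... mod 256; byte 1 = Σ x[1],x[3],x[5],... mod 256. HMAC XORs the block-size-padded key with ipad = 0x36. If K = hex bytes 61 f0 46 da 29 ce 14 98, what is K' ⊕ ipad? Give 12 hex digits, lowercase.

Key hex bytes 61 f0 46 da 29 ce 14 98 is 8 bytes > B = 6, so hash it first: H(key) = e4 30, then zero-pad to 6 bytes: K' = e4 30 00 00 00 00.
XOR each byte with 0x36: e4⊕36=d2, 30⊕36=06, 00⊕36=36, 00⊕36=36, 00⊕36=36, 00⊕36=36.

d20636363636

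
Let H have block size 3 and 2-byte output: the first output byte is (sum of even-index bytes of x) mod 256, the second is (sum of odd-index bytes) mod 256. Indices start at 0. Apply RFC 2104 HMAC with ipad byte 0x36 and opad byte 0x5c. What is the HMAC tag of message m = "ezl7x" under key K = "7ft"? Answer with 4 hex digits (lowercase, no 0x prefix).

2c2e

Key "7ft" = 37 66 74 is exactly B = 3 bytes: K' = 37 66 74.
K' ⊕ ipad = 01 50 42.  K' ⊕ opad = 6b 3a 28.
Inner input = (K'⊕ipad) ∥ m = 01 50 42 ∥ 65 7a 6c 37 78.
Inner hash: even-index sum = 244 mod 256 = 244; odd-index sum = 409 mod 256 = 153 → f4 99.
Outer input = (K'⊕opad) ∥ inner = 6b 3a 28 ∥ f4 99.
Outer hash (tag): even-index sum = 300 mod 256 = 44; odd-index sum = 302 mod 256 = 46 → 2c 2e.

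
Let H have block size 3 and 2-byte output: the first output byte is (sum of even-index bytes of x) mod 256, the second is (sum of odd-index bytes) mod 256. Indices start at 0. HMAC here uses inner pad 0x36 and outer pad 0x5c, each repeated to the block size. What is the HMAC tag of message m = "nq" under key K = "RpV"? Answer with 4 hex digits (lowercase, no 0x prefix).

cc61

Key "RpV" = 52 70 56 is exactly B = 3 bytes: K' = 52 70 56.
K' ⊕ ipad = 64 46 60.  K' ⊕ opad = 0e 2c 0a.
Inner input = (K'⊕ipad) ∥ m = 64 46 60 ∥ 6e 71.
Inner hash: even-index sum = 309 mod 256 = 53; odd-index sum = 180 mod 256 = 180 → 35 b4.
Outer input = (K'⊕opad) ∥ inner = 0e 2c 0a ∥ 35 b4.
Outer hash (tag): even-index sum = 204 mod 256 = 204; odd-index sum = 97 mod 256 = 97 → cc 61.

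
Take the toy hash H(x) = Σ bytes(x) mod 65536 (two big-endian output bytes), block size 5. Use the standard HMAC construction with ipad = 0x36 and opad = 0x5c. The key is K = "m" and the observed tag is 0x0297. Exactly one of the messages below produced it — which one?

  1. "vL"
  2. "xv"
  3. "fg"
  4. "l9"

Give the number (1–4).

Key "m" = 6d is 1 byte ≤ B = 5; zero-pad to 5 bytes: K' = 6d 00 00 00 00.
K' ⊕ ipad = 5b 36 36 36 36; K' ⊕ opad = 31 5c 5c 5c 5c.
m1: inner = H(5b 36 36 36 36 76 4c) = 01 f5; tag = H(31 5c 5c 5c 5c 01 f5) = 0297 ← matches
m2: inner = H(5b 36 36 36 36 78 76) = 02 21; tag = H(31 5c 5c 5c 5c 02 21) = 01c4
m3: inner = H(5b 36 36 36 36 66 67) = 02 00; tag = H(31 5c 5c 5c 5c 02 00) = 01a3
m4: inner = H(5b 36 36 36 36 6c 39) = 01 d8; tag = H(31 5c 5c 5c 5c 01 d8) = 027a

1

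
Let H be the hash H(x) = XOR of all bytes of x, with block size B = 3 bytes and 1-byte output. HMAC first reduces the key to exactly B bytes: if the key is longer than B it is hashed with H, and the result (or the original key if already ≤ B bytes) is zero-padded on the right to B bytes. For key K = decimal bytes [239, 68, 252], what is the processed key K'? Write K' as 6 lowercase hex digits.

ef44fc

Key decimal bytes [239, 68, 252] = ef 44 fc is exactly B = 3 bytes: K' = ef 44 fc.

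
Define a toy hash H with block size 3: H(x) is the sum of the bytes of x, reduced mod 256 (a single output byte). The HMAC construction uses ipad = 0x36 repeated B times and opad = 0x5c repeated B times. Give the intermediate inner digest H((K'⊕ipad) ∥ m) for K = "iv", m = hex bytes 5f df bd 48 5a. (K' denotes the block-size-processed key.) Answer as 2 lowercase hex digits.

72

Key "iv" = 69 76 is 2 bytes ≤ B = 3; zero-pad to 3 bytes: K' = 69 76 00.
K' ⊕ ipad = 5f 40 36.
Inner input = 5f 40 36 ∥ 5f df bd 48 5a.
Inner hash: sum = 95+64+54+95+223+189+72+90 = 882; mod 256 = 114 → 72.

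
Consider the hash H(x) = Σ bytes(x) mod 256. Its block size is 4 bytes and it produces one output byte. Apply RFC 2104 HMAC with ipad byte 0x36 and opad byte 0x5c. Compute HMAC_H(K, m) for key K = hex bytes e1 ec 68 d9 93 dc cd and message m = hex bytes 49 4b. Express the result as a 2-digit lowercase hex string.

Key hex bytes e1 ec 68 d9 93 dc cd is 7 bytes > B = 4, so hash it first: H(key) = 4a, then zero-pad to 4 bytes: K' = 4a 00 00 00.
K' ⊕ ipad = 7c 36 36 36.  K' ⊕ opad = 16 5c 5c 5c.
Inner input = (K'⊕ipad) ∥ m = 7c 36 36 36 ∥ 49 4b.
Inner hash: sum = 124+54+54+54+73+75 = 434; mod 256 = 178 → b2.
Outer input = (K'⊕opad) ∥ inner = 16 5c 5c 5c ∥ b2.
Outer hash (tag): sum = 22+92+92+92+178 = 476; mod 256 = 220 → dc.

dc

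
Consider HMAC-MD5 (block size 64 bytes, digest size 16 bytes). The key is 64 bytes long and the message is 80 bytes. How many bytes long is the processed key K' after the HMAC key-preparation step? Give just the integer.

64

Key is 64 ≤ 64 bytes, zero-padded: |K'| = 64.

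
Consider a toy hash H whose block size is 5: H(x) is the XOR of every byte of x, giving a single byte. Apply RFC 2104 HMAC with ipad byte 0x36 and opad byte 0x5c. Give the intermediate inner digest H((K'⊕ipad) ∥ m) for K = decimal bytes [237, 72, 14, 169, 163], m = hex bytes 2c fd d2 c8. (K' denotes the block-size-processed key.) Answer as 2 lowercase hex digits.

5c

Key decimal bytes [237, 72, 14, 169, 163] = ed 48 0e a9 a3 is exactly B = 5 bytes: K' = ed 48 0e a9 a3.
K' ⊕ ipad = db 7e 38 9f 95.
Inner input = db 7e 38 9f 95 ∥ 2c fd d2 c8.
Inner hash: XOR db⊕7e⊕38⊕9f⊕95⊕2c⊕fd⊕d2⊕c8 = 5c.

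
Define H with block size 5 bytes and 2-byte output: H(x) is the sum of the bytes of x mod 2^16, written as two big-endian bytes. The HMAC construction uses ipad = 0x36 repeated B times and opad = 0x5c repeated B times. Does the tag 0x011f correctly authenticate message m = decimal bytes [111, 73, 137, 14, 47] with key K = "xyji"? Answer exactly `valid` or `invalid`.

valid

Key "xyji" = 78 79 6a 69 is 4 bytes ≤ B = 5; zero-pad to 5 bytes: K' = 78 79 6a 69 00.
K' ⊕ ipad = 4e 4f 5c 5f 36; K' ⊕ opad = 24 25 36 35 5c.
Inner hash: sum = 78+79+92+95+54+111+73+137+14+47 = 780 → 03 0c.
Outer hash (recomputed tag): sum = 36+37+54+53+92+3+12 = 287 → 01 1f.
Recomputed tag = 011f; claimed = 011f → match.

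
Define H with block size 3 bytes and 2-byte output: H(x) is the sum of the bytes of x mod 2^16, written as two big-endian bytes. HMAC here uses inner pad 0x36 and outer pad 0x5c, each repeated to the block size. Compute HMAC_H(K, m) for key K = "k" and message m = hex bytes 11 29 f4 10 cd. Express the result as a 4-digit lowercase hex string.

Key "k" = 6b is 1 byte ≤ B = 3; zero-pad to 3 bytes: K' = 6b 00 00.
K' ⊕ ipad = 5d 36 36.  K' ⊕ opad = 37 5c 5c.
Inner input = (K'⊕ipad) ∥ m = 5d 36 36 ∥ 11 29 f4 10 cd.
Inner hash: sum = 93+54+54+17+41+244+16+205 = 724 → 02 d4.
Outer input = (K'⊕opad) ∥ inner = 37 5c 5c ∥ 02 d4.
Outer hash (tag): sum = 55+92+92+2+212 = 453 → 01 c5.

01c5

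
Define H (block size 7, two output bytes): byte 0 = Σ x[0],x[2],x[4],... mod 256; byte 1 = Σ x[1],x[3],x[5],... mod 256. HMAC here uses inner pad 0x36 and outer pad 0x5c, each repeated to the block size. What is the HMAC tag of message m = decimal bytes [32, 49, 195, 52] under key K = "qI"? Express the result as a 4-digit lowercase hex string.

0f1b

Key "qI" = 71 49 is 2 bytes ≤ B = 7; zero-pad to 7 bytes: K' = 71 49 00 00 00 00 00.
K' ⊕ ipad = 47 7f 36 36 36 36 36.  K' ⊕ opad = 2d 15 5c 5c 5c 5c 5c.
Inner input = (K'⊕ipad) ∥ m = 47 7f 36 36 36 36 36 ∥ 20 31 c3 34.
Inner hash: even-index sum = 334 mod 256 = 78; odd-index sum = 462 mod 256 = 206 → 4e ce.
Outer input = (K'⊕opad) ∥ inner = 2d 15 5c 5c 5c 5c 5c ∥ 4e ce.
Outer hash (tag): even-index sum = 527 mod 256 = 15; odd-index sum = 283 mod 256 = 27 → 0f 1b.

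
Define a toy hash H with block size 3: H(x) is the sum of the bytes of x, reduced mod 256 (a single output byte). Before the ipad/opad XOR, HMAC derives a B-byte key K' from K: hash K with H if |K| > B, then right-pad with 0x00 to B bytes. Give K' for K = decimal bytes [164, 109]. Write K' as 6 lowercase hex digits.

Key decimal bytes [164, 109] = a4 6d is 2 bytes ≤ B = 3; zero-pad to 3 bytes: K' = a4 6d 00.

a46d00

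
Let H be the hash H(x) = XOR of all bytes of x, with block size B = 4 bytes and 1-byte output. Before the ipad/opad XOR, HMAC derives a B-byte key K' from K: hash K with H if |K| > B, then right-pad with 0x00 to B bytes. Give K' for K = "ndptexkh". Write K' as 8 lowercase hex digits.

10000000

|K| = 8 > B = 4, so first hash the key.
H(K): XOR 6e⊕64⊕70⊕74⊕65⊕78⊕6b⊕68 = 10.
Zero-pad H(K) = 10 to 4 bytes: K' = 10 00 00 00.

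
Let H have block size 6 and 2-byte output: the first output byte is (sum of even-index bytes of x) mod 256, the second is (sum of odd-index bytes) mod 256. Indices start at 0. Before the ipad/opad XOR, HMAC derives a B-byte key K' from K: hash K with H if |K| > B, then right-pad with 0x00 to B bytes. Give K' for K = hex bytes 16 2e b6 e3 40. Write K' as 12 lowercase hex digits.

Key hex bytes 16 2e b6 e3 40 is 5 bytes ≤ B = 6; zero-pad to 6 bytes: K' = 16 2e b6 e3 40 00.

162eb6e34000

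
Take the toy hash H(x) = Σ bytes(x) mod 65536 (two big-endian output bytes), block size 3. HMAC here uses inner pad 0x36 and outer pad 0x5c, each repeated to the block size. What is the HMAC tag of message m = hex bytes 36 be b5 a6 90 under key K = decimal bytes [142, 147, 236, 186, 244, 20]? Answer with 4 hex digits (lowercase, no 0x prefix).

Key decimal bytes [142, 147, 236, 186, 244, 20] = 8e 93 ec ba f4 14 is 6 bytes > B = 3, so hash it first: H(key) = 03 cf, then zero-pad to 3 bytes: K' = 03 cf 00.
K' ⊕ ipad = 35 f9 36.  K' ⊕ opad = 5f 93 5c.
Inner input = (K'⊕ipad) ∥ m = 35 f9 36 ∥ 36 be b5 a6 90.
Inner hash: sum = 53+249+54+54+190+181+166+144 = 1091 → 04 43.
Outer input = (K'⊕opad) ∥ inner = 5f 93 5c ∥ 04 43.
Outer hash (tag): sum = 95+147+92+4+67 = 405 → 01 95.

0195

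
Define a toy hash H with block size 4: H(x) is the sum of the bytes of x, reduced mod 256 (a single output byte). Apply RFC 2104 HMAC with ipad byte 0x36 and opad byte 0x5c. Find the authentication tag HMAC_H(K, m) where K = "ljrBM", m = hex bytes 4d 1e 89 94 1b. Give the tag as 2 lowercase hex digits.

Key "ljrBM" = 6c 6a 72 42 4d is 5 bytes > B = 4, so hash it first: H(key) = d7, then zero-pad to 4 bytes: K' = d7 00 00 00.
K' ⊕ ipad = e1 36 36 36.  K' ⊕ opad = 8b 5c 5c 5c.
Inner input = (K'⊕ipad) ∥ m = e1 36 36 36 ∥ 4d 1e 89 94 1b.
Inner hash: sum = 225+54+54+54+77+30+137+148+27 = 806; mod 256 = 38 → 26.
Outer input = (K'⊕opad) ∥ inner = 8b 5c 5c 5c ∥ 26.
Outer hash (tag): sum = 139+92+92+92+38 = 453; mod 256 = 197 → c5.

c5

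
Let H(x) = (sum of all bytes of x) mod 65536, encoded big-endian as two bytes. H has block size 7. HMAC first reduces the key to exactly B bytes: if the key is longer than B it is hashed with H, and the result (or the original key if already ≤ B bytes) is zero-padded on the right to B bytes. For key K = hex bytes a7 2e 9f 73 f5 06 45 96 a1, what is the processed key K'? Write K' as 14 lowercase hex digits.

045e0000000000

|K| = 9 > B = 7, so first hash the key.
H(K): sum = 167+46+159+115+245+6+69+150+161 = 1118 → 04 5e.
Zero-pad H(K) = 04 5e to 7 bytes: K' = 04 5e 00 00 00 00 00.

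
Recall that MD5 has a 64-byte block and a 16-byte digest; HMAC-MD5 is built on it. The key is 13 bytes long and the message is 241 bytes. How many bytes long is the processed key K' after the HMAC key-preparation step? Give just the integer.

Key is 13 ≤ 64 bytes, zero-padded: |K'| = 64.

64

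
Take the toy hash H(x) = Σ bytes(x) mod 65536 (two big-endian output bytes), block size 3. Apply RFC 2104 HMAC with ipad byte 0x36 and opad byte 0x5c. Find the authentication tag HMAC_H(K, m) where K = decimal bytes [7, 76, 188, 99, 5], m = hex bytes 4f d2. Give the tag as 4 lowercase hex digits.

Key decimal bytes [7, 76, 188, 99, 5] = 07 4c bc 63 05 is 5 bytes > B = 3, so hash it first: H(key) = 01 77, then zero-pad to 3 bytes: K' = 01 77 00.
K' ⊕ ipad = 37 41 36.  K' ⊕ opad = 5d 2b 5c.
Inner input = (K'⊕ipad) ∥ m = 37 41 36 ∥ 4f d2.
Inner hash: sum = 55+65+54+79+210 = 463 → 01 cf.
Outer input = (K'⊕opad) ∥ inner = 5d 2b 5c ∥ 01 cf.
Outer hash (tag): sum = 93+43+92+1+207 = 436 → 01 b4.

01b4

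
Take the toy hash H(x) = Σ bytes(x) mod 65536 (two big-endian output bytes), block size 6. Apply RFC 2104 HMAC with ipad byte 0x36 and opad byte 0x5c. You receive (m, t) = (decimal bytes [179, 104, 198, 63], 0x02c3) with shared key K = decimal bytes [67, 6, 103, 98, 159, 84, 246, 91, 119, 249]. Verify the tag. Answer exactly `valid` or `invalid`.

Key decimal bytes [67, 6, 103, 98, 159, 84, 246, 91, 119, 249] = 43 06 67 62 9f 54 f6 5b 77 f9 is 10 bytes > B = 6, so hash it first: H(key) = 04 c6, then zero-pad to 6 bytes: K' = 04 c6 00 00 00 00.
K' ⊕ ipad = 32 f0 36 36 36 36; K' ⊕ opad = 58 9a 5c 5c 5c 5c.
Inner hash: sum = 50+240+54+54+54+54+179+104+198+63 = 1050 → 04 1a.
Outer hash (recomputed tag): sum = 88+154+92+92+92+92+4+26 = 640 → 02 80.
Recomputed tag = 0280; claimed = 02c3 → mismatch.

invalid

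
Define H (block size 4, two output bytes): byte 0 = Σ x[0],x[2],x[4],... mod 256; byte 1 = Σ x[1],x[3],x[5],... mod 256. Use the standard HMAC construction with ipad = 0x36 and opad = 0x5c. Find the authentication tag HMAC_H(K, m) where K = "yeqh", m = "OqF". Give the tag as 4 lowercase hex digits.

7d8f

Key "yeqh" = 79 65 71 68 is exactly B = 4 bytes: K' = 79 65 71 68.
K' ⊕ ipad = 4f 53 47 5e.  K' ⊕ opad = 25 39 2d 34.
Inner input = (K'⊕ipad) ∥ m = 4f 53 47 5e ∥ 4f 71 46.
Inner hash: even-index sum = 299 mod 256 = 43; odd-index sum = 290 mod 256 = 34 → 2b 22.
Outer input = (K'⊕opad) ∥ inner = 25 39 2d 34 ∥ 2b 22.
Outer hash (tag): even-index sum = 125 mod 256 = 125; odd-index sum = 143 mod 256 = 143 → 7d 8f.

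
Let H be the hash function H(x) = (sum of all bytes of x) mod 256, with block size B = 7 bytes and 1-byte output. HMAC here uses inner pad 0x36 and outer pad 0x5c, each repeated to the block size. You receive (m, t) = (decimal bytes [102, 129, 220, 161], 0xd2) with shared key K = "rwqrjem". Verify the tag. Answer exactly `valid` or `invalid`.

Key "rwqrjem" = 72 77 71 72 6a 65 6d is exactly B = 7 bytes: K' = 72 77 71 72 6a 65 6d.
K' ⊕ ipad = 44 41 47 44 5c 53 5b; K' ⊕ opad = 2e 2b 2d 2e 36 39 31.
Inner hash: sum = 68+65+71+68+92+83+91+102+129+220+161 = 1150; mod 256 = 126 → 7e.
Outer hash (recomputed tag): sum = 46+43+45+46+54+57+49+126 = 466; mod 256 = 210 → d2.
Recomputed tag = d2; claimed = d2 → match.

valid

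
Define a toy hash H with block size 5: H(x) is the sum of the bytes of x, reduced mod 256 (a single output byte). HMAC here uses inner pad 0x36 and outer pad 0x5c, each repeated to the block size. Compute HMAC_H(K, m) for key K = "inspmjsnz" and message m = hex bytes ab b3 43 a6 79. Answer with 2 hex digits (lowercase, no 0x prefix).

92

Key "inspmjsnz" = 69 6e 73 70 6d 6a 73 6e 7a is 9 bytes > B = 5, so hash it first: H(key) = ec, then zero-pad to 5 bytes: K' = ec 00 00 00 00.
K' ⊕ ipad = da 36 36 36 36.  K' ⊕ opad = b0 5c 5c 5c 5c.
Inner input = (K'⊕ipad) ∥ m = da 36 36 36 36 ∥ ab b3 43 a6 79.
Inner hash: sum = 218+54+54+54+54+171+179+67+166+121 = 1138; mod 256 = 114 → 72.
Outer input = (K'⊕opad) ∥ inner = b0 5c 5c 5c 5c ∥ 72.
Outer hash (tag): sum = 176+92+92+92+92+114 = 658; mod 256 = 146 → 92.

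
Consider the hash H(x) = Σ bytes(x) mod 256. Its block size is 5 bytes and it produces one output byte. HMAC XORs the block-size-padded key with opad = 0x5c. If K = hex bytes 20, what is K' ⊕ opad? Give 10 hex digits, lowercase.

Key hex bytes 20 is 1 byte ≤ B = 5; zero-pad to 5 bytes: K' = 20 00 00 00 00.
XOR each byte with 0x5c: 20⊕5c=7c, 00⊕5c=5c, 00⊕5c=5c, 00⊕5c=5c, 00⊕5c=5c.

7c5c5c5c5c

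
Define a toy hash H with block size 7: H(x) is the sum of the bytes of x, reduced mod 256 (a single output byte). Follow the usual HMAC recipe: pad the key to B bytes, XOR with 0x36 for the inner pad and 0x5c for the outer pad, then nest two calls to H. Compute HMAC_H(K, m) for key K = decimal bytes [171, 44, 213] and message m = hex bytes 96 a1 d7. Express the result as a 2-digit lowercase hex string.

Key decimal bytes [171, 44, 213] = ab 2c d5 is 3 bytes ≤ B = 7; zero-pad to 7 bytes: K' = ab 2c d5 00 00 00 00.
K' ⊕ ipad = 9d 1a e3 36 36 36 36.  K' ⊕ opad = f7 70 89 5c 5c 5c 5c.
Inner input = (K'⊕ipad) ∥ m = 9d 1a e3 36 36 36 36 ∥ 96 a1 d7.
Inner hash: sum = 157+26+227+54+54+54+54+150+161+215 = 1152; mod 256 = 128 → 80.
Outer input = (K'⊕opad) ∥ inner = f7 70 89 5c 5c 5c 5c ∥ 80.
Outer hash (tag): sum = 247+112+137+92+92+92+92+128 = 992; mod 256 = 224 → e0.

e0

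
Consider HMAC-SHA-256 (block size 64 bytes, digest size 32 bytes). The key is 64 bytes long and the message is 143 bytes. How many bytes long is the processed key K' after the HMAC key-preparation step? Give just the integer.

64

Key is 64 ≤ 64 bytes, zero-padded: |K'| = 64.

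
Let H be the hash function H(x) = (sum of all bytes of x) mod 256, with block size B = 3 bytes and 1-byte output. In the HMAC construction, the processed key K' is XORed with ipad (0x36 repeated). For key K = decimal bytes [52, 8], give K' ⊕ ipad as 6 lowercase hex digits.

023e36

Key decimal bytes [52, 8] = 34 08 is 2 bytes ≤ B = 3; zero-pad to 3 bytes: K' = 34 08 00.
XOR each byte with 0x36: 34⊕36=02, 08⊕36=3e, 00⊕36=36.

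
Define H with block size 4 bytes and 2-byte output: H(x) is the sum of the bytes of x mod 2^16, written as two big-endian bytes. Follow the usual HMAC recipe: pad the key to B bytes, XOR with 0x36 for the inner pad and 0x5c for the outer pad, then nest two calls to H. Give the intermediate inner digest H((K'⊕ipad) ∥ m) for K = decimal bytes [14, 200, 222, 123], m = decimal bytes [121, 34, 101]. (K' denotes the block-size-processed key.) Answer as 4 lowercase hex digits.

036b

Key decimal bytes [14, 200, 222, 123] = 0e c8 de 7b is exactly B = 4 bytes: K' = 0e c8 de 7b.
K' ⊕ ipad = 38 fe e8 4d.
Inner input = 38 fe e8 4d ∥ 79 22 65.
Inner hash: sum = 56+254+232+77+121+34+101 = 875 → 03 6b.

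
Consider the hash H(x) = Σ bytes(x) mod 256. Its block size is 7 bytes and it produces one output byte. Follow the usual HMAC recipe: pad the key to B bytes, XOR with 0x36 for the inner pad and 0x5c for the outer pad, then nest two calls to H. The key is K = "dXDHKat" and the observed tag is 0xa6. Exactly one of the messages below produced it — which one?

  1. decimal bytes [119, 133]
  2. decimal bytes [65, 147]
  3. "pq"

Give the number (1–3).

Key "dXDHKat" = 64 58 44 48 4b 61 74 is exactly B = 7 bytes: K' = 64 58 44 48 4b 61 74.
K' ⊕ ipad = 52 6e 72 7e 7d 57 42; K' ⊕ opad = 38 04 18 14 17 3d 28.
m1: inner = H(52 6e 72 7e 7d 57 42 77 85) = c2; tag = H(38 04 18 14 17 3d 28 c2) = a6 ← matches
m2: inner = H(52 6e 72 7e 7d 57 42 41 93) = 9a; tag = H(38 04 18 14 17 3d 28 9a) = 7e
m3: inner = H(52 6e 72 7e 7d 57 42 70 71) = a7; tag = H(38 04 18 14 17 3d 28 a7) = 8b

1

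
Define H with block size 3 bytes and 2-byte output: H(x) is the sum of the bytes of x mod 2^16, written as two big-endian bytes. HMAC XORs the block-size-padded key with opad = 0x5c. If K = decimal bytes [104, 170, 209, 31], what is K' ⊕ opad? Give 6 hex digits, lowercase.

Key decimal bytes [104, 170, 209, 31] = 68 aa d1 1f is 4 bytes > B = 3, so hash it first: H(key) = 02 02, then zero-pad to 3 bytes: K' = 02 02 00.
XOR each byte with 0x5c: 02⊕5c=5e, 02⊕5c=5e, 00⊕5c=5c.

5e5e5c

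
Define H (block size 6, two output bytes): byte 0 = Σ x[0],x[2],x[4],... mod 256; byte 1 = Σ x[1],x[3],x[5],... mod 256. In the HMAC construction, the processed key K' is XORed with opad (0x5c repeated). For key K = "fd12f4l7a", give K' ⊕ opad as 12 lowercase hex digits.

965d5c5c5c5c

Key "fd12f4l7a" = 66 64 31 32 66 34 6c 37 61 is 9 bytes > B = 6, so hash it first: H(key) = ca 01, then zero-pad to 6 bytes: K' = ca 01 00 00 00 00.
XOR each byte with 0x5c: ca⊕5c=96, 01⊕5c=5d, 00⊕5c=5c, 00⊕5c=5c, 00⊕5c=5c, 00⊕5c=5c.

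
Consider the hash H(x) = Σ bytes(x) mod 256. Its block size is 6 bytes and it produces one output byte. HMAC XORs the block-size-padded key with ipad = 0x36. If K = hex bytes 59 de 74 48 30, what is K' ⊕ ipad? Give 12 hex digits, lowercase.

Key hex bytes 59 de 74 48 30 is 5 bytes ≤ B = 6; zero-pad to 6 bytes: K' = 59 de 74 48 30 00.
XOR each byte with 0x36: 59⊕36=6f, de⊕36=e8, 74⊕36=42, 48⊕36=7e, 30⊕36=06, 00⊕36=36.

6fe8427e0636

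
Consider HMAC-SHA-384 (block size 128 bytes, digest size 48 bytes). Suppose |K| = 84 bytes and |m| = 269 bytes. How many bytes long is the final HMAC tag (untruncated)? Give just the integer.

48

The tag is one SHA-384 digest: 48 bytes.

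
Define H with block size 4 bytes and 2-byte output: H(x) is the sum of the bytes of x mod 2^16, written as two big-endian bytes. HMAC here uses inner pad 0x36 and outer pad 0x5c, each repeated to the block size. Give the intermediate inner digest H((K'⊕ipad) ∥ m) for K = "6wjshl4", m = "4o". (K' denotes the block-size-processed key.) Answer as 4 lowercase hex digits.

Key "6wjshl4" = 36 77 6a 73 68 6c 34 is 7 bytes > B = 4, so hash it first: H(key) = 02 92, then zero-pad to 4 bytes: K' = 02 92 00 00.
K' ⊕ ipad = 34 a4 36 36.
Inner input = 34 a4 36 36 ∥ 34 6f.
Inner hash: sum = 52+164+54+54+52+111 = 487 → 01 e7.

01e7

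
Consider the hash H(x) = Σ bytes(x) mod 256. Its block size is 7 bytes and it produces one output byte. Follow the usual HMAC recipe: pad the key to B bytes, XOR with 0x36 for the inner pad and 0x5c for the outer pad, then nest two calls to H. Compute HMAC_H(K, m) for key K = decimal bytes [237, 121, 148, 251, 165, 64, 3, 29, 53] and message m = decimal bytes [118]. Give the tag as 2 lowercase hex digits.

Key decimal bytes [237, 121, 148, 251, 165, 64, 3, 29, 53] = ed 79 94 fb a5 40 03 1d 35 is 9 bytes > B = 7, so hash it first: H(key) = 2f, then zero-pad to 7 bytes: K' = 2f 00 00 00 00 00 00.
K' ⊕ ipad = 19 36 36 36 36 36 36.  K' ⊕ opad = 73 5c 5c 5c 5c 5c 5c.
Inner input = (K'⊕ipad) ∥ m = 19 36 36 36 36 36 36 ∥ 76.
Inner hash: sum = 25+54+54+54+54+54+54+118 = 467; mod 256 = 211 → d3.
Outer input = (K'⊕opad) ∥ inner = 73 5c 5c 5c 5c 5c 5c ∥ d3.
Outer hash (tag): sum = 115+92+92+92+92+92+92+211 = 878; mod 256 = 110 → 6e.

6e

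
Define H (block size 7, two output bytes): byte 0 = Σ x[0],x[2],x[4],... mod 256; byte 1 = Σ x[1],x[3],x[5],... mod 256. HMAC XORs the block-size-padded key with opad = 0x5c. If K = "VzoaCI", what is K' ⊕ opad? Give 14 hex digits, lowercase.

Key "VzoaCI" = 56 7a 6f 61 43 49 is 6 bytes ≤ B = 7; zero-pad to 7 bytes: K' = 56 7a 6f 61 43 49 00.
XOR each byte with 0x5c: 56⊕5c=0a, 7a⊕5c=26, 6f⊕5c=33, 61⊕5c=3d, 43⊕5c=1f, 49⊕5c=15, 00⊕5c=5c.

0a26333d1f155c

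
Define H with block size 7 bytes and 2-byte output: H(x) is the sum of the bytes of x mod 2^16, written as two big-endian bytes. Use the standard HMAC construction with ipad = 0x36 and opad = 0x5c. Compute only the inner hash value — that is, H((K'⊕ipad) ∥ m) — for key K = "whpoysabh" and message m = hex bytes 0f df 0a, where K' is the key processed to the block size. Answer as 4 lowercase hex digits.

Key "whpoysabh" = 77 68 70 6f 79 73 61 62 68 is 9 bytes > B = 7, so hash it first: H(key) = 03 d5, then zero-pad to 7 bytes: K' = 03 d5 00 00 00 00 00.
K' ⊕ ipad = 35 e3 36 36 36 36 36.
Inner input = 35 e3 36 36 36 36 36 ∥ 0f df 0a.
Inner hash: sum = 53+227+54+54+54+54+54+15+223+10 = 798 → 03 1e.

031e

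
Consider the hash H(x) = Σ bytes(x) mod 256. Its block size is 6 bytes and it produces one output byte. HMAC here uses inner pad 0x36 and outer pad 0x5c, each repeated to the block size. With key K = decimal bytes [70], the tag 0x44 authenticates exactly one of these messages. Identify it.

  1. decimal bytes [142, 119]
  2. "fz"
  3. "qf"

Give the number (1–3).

Key decimal bytes [70] = 46 is 1 byte ≤ B = 6; zero-pad to 6 bytes: K' = 46 00 00 00 00 00.
K' ⊕ ipad = 70 36 36 36 36 36; K' ⊕ opad = 1a 5c 5c 5c 5c 5c.
m1: inner = H(70 36 36 36 36 36 8e 77) = 83; tag = H(1a 5c 5c 5c 5c 5c 83) = 69
m2: inner = H(70 36 36 36 36 36 66 7a) = 5e; tag = H(1a 5c 5c 5c 5c 5c 5e) = 44 ← matches
m3: inner = H(70 36 36 36 36 36 71 66) = 55; tag = H(1a 5c 5c 5c 5c 5c 55) = 3b

2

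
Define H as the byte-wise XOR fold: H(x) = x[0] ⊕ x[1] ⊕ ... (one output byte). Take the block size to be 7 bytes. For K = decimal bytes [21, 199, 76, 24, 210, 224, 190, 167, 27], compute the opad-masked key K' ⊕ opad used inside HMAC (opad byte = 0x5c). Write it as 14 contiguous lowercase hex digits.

Key decimal bytes [21, 199, 76, 24, 210, 224, 190, 167, 27] = 15 c7 4c 18 d2 e0 be a7 1b is 9 bytes > B = 7, so hash it first: H(key) = b6, then zero-pad to 7 bytes: K' = b6 00 00 00 00 00 00.
XOR each byte with 0x5c: b6⊕5c=ea, 00⊕5c=5c, 00⊕5c=5c, 00⊕5c=5c, 00⊕5c=5c, 00⊕5c=5c, 00⊕5c=5c.

ea5c5c5c5c5c5c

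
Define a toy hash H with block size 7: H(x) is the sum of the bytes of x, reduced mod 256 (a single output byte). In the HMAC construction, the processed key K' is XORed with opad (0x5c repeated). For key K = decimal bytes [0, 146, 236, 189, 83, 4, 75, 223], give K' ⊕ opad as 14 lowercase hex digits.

Key decimal bytes [0, 146, 236, 189, 83, 4, 75, 223] = 00 92 ec bd 53 04 4b df is 8 bytes > B = 7, so hash it first: H(key) = bc, then zero-pad to 7 bytes: K' = bc 00 00 00 00 00 00.
XOR each byte with 0x5c: bc⊕5c=e0, 00⊕5c=5c, 00⊕5c=5c, 00⊕5c=5c, 00⊕5c=5c, 00⊕5c=5c, 00⊕5c=5c.

e05c5c5c5c5c5c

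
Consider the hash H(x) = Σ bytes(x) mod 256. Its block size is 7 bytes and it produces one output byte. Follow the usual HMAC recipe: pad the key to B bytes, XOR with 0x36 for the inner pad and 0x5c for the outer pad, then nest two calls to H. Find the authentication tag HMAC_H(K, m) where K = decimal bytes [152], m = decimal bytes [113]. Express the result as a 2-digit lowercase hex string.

4f

Key decimal bytes [152] = 98 is 1 byte ≤ B = 7; zero-pad to 7 bytes: K' = 98 00 00 00 00 00 00.
K' ⊕ ipad = ae 36 36 36 36 36 36.  K' ⊕ opad = c4 5c 5c 5c 5c 5c 5c.
Inner input = (K'⊕ipad) ∥ m = ae 36 36 36 36 36 36 ∥ 71.
Inner hash: sum = 174+54+54+54+54+54+54+113 = 611; mod 256 = 99 → 63.
Outer input = (K'⊕opad) ∥ inner = c4 5c 5c 5c 5c 5c 5c ∥ 63.
Outer hash (tag): sum = 196+92+92+92+92+92+92+99 = 847; mod 256 = 79 → 4f.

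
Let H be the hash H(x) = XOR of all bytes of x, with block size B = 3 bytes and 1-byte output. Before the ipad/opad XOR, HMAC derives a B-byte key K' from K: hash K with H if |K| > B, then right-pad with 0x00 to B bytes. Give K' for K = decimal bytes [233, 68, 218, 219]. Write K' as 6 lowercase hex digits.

|K| = 4 > B = 3, so first hash the key.
H(K): XOR e9⊕44⊕da⊕db = ac.
Zero-pad H(K) = ac to 3 bytes: K' = ac 00 00.

ac0000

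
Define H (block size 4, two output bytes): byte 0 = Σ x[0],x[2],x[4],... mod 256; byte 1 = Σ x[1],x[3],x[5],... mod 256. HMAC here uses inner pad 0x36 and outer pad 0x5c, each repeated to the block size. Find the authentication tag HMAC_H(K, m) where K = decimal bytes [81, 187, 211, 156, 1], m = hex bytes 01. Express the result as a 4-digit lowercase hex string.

Key decimal bytes [81, 187, 211, 156, 1] = 51 bb d3 9c 01 is 5 bytes > B = 4, so hash it first: H(key) = 25 57, then zero-pad to 4 bytes: K' = 25 57 00 00.
K' ⊕ ipad = 13 61 36 36.  K' ⊕ opad = 79 0b 5c 5c.
Inner input = (K'⊕ipad) ∥ m = 13 61 36 36 ∥ 01.
Inner hash: even-index sum = 74 mod 256 = 74; odd-index sum = 151 mod 256 = 151 → 4a 97.
Outer input = (K'⊕opad) ∥ inner = 79 0b 5c 5c ∥ 4a 97.
Outer hash (tag): even-index sum = 287 mod 256 = 31; odd-index sum = 254 mod 256 = 254 → 1f fe.

1ffe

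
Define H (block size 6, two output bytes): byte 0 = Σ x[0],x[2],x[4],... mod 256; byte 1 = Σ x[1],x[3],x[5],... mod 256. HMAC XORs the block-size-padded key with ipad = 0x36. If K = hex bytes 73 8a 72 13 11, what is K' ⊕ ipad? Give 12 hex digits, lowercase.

45bc44252736

Key hex bytes 73 8a 72 13 11 is 5 bytes ≤ B = 6; zero-pad to 6 bytes: K' = 73 8a 72 13 11 00.
XOR each byte with 0x36: 73⊕36=45, 8a⊕36=bc, 72⊕36=44, 13⊕36=25, 11⊕36=27, 00⊕36=36.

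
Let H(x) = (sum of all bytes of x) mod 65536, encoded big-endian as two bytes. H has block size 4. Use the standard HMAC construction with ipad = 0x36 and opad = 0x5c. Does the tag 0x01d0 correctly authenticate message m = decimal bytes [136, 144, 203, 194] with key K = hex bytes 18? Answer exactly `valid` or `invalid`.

Key hex bytes 18 is 1 byte ≤ B = 4; zero-pad to 4 bytes: K' = 18 00 00 00.
K' ⊕ ipad = 2e 36 36 36; K' ⊕ opad = 44 5c 5c 5c.
Inner hash: sum = 46+54+54+54+136+144+203+194 = 885 → 03 75.
Outer hash (recomputed tag): sum = 68+92+92+92+3+117 = 464 → 01 d0.
Recomputed tag = 01d0; claimed = 01d0 → match.

valid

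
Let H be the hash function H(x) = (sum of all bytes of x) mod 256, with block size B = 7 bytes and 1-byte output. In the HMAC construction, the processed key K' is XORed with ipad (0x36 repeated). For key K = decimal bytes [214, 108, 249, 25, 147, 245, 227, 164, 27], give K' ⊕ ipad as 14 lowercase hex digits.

Key decimal bytes [214, 108, 249, 25, 147, 245, 227, 164, 27] = d6 6c f9 19 93 f5 e3 a4 1b is 9 bytes > B = 7, so hash it first: H(key) = 7e, then zero-pad to 7 bytes: K' = 7e 00 00 00 00 00 00.
XOR each byte with 0x36: 7e⊕36=48, 00⊕36=36, 00⊕36=36, 00⊕36=36, 00⊕36=36, 00⊕36=36, 00⊕36=36.

48363636363636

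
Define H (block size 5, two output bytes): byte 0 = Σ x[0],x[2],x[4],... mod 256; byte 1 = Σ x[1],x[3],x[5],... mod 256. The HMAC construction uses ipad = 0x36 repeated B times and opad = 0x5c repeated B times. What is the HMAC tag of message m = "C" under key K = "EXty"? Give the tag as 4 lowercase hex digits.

9d14

Key "EXty" = 45 58 74 79 is 4 bytes ≤ B = 5; zero-pad to 5 bytes: K' = 45 58 74 79 00.
K' ⊕ ipad = 73 6e 42 4f 36.  K' ⊕ opad = 19 04 28 25 5c.
Inner input = (K'⊕ipad) ∥ m = 73 6e 42 4f 36 ∥ 43.
Inner hash: even-index sum = 235 mod 256 = 235; odd-index sum = 256 mod 256 = 0 → eb 00.
Outer input = (K'⊕opad) ∥ inner = 19 04 28 25 5c ∥ eb 00.
Outer hash (tag): even-index sum = 157 mod 256 = 157; odd-index sum = 276 mod 256 = 20 → 9d 14.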